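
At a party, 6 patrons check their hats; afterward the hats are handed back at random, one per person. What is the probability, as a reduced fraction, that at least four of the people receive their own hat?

Favorable outcomes: Σ_{i≥4} C(6,i)·!(6-i) = 15·1 + 6·0 + 1·1 = 16.
Total outcomes: 6! = 720.
Probability = 16/720 = 1/45.

1/45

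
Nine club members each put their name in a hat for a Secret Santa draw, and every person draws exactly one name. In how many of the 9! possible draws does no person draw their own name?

133496

!9 is the nearest integer to 9!/e.
9! = 362880, and 362880/e ≈ 133496.09, so !9 = 133496.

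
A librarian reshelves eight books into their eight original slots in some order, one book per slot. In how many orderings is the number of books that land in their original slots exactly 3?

Pick the 3 fixed positions: C(8,3) = 56 ways.
The remaining 5 must be deranged: !5 = 44.
Total: 56 × 44 = 2464.

2464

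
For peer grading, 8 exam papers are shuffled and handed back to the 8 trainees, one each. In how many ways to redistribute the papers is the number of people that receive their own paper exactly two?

7420

Choose which 2 of the 8 are fixed: C(8,2) = 28.
The remaining 6 must be deranged: !6 = 265.
Total: 28 × 265 = 7420.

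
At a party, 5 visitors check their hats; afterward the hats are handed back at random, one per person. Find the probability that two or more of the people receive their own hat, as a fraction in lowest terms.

31/120

Favorable outcomes: Σ_{i≥2} C(5,i)·!(5-i) = 10·2 + 10·1 + 5·0 + 1·1 = 31.
Total outcomes: 5! = 120.
Probability = 31/120 = 31/120.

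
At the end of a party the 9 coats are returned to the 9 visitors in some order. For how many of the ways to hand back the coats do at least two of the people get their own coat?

95887

Sum C(9,i)·!(9-i) for i = 2..9:
  i=2: C(9,2)·!7 = 36·1854 = 66744
  i=3: C(9,3)·!6 = 84·265 = 22260
  i=4: C(9,4)·!5 = 126·44 = 5544
  i=5: C(9,5)·!4 = 126·9 = 1134
  i=6: C(9,6)·!3 = 84·2 = 168
  i=7: C(9,7)·!2 = 36·1 = 36
  i=8: C(9,8)·!1 = 9·0 = 0
  i=9: C(9,9)·!0 = 1·1 = 1
Total = 95887.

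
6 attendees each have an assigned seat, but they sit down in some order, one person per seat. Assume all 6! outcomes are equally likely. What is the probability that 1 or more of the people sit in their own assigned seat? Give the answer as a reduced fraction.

91/144

Favorable outcomes: Σ_{i≥1} C(6,i)·!(6-i) = 6·44 + 15·9 + 20·2 + 15·1 + 6·0 + 1·1 = 455.
Total outcomes: 6! = 720.
Probability = 455/720 = 91/144.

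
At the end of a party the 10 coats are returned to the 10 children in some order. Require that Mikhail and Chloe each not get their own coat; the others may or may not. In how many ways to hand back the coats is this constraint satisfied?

Inclusion-exclusion on the 2 forbidden self-matches:
Σ_{j=0}^{2} (-1)^j C(2,j)(10-j)!
= C(2,0)·10! - C(2,1)·9! + C(2,2)·8!
= 3628800 - 725760 + 40320
= 2943360

2943360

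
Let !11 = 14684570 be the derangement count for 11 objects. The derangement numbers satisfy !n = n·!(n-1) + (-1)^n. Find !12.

176214841

!12 = 12·14684570 + 1 = 176214841.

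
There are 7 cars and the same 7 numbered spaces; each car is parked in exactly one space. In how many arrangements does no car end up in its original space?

1854

Use !n = n·!(n-1) + (-1)^n.
!7 = 7·265 - 1 = 1854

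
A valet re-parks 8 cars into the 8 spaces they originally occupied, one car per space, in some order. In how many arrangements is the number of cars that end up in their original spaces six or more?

Sum C(8,i)·!(8-i) for i = 6..8:
  i=6: C(8,6)·!2 = 28·1 = 28
  i=7: C(8,7)·!1 = 8·0 = 0
  i=8: C(8,8)·!0 = 1·1 = 1
Total = 29.

29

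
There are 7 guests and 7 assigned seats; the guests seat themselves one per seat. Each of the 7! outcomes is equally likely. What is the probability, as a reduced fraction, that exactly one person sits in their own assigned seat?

53/144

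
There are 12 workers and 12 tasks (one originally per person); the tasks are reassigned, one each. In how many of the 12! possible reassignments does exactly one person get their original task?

176214840

Choose which one of the 12 is fixed: C(12,1) = 12.
The remaining 11 must be deranged: !11 = 14684570.
Total: 12 × 14684570 = 176214840.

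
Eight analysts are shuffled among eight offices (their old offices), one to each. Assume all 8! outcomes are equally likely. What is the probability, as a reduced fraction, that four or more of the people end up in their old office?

Favorable outcomes: Σ_{i≥4} C(8,i)·!(8-i) = 70·9 + 56·2 + 28·1 + 8·0 + 1·1 = 771.
Total outcomes: 8! = 40320.
Probability = 771/40320 = 257/13440.

257/13440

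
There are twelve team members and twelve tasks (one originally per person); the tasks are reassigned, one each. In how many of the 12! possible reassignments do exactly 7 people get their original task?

Pick the 7 fixed positions: C(12,7) = 792 ways.
The other 5 form a derangement: !5 = 44.
Total: 792 × 44 = 34848.

34848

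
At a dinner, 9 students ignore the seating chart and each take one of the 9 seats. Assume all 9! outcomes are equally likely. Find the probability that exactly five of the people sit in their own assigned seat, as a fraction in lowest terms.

Favorable outcomes: C(9,5)·!4 = 126·9 = 1134.
Total outcomes: 9! = 362880.
Probability = 1134/362880 = 1/320.

1/320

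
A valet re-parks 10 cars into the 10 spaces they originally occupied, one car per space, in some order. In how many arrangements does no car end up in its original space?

1334961

!10 = 10! · Σ_{k=0}^{10} (-1)^k/k!
= 10! - 10!/1! + 10!/2! - 10!/3! + 10!/4! - 10!/5! + 10!/6! - 10!/7! + 10!/8! - 10!/9! + 10!/10!
= 3628800 - 3628800 + 1814400 - 604800 + 151200 - 30240 + 5040 - 720 + 90 - 10 + 1
= 1334961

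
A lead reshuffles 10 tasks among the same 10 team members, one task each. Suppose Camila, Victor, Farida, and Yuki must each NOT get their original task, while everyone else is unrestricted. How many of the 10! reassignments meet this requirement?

2399760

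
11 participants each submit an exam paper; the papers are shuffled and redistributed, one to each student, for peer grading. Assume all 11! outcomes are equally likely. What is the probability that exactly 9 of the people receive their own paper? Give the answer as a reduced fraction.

Favorable outcomes: C(11,9)·!2 = 55·1 = 55.
Total outcomes: 11! = 39916800.
Probability = 55/39916800 = 1/725760.

1/725760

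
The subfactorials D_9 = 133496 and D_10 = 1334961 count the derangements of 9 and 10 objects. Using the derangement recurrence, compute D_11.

14684570

D_11 = (11-1)·(D_10 + D_9) = 10·(1334961 + 133496) = 10·1468457 = 14684570.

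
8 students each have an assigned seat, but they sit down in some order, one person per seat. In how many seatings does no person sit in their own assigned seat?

!8 is the nearest integer to 8!/e.
8! = 40320, and 40320/e ≈ 14832.90, so !8 = 14833.

14833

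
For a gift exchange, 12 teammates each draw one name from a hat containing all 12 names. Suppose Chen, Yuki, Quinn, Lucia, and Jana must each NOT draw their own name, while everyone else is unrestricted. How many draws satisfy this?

312273360

Let A_j be the event that the j-th constrained one is fixed. By inclusion-exclusion over the 5 events:
Σ_{j=0}^{5} (-1)^j C(5,j)(12-j)!
= C(5,0)·12! - C(5,1)·11! + C(5,2)·10! - C(5,3)·9! + C(5,4)·8! - C(5,5)·7!
= 479001600 - 199584000 + 36288000 - 3628800 + 201600 - 5040
= 312273360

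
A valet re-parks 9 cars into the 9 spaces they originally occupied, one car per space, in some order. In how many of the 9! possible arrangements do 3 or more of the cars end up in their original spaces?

29143

# with exactly i fixed is C(9,i)·!(9-i); sum over i=3..9:
  i=3: C(9,3)·!6 = 84·265 = 22260
  i=4: C(9,4)·!5 = 126·44 = 5544
  i=5: C(9,5)·!4 = 126·9 = 1134
  i=6: C(9,6)·!3 = 84·2 = 168
  i=7: C(9,7)·!2 = 36·1 = 36
  i=8: C(9,8)·!1 = 9·0 = 0
  i=9: C(9,9)·!0 = 1·1 = 1
Total = 29143.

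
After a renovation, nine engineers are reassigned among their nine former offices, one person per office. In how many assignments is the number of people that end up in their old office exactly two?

66744

Choose which 2 of the 9 are fixed: C(9,2) = 36.
The remaining 7 must be deranged: !7 = 1854.
Total: 36 × 1854 = 66744.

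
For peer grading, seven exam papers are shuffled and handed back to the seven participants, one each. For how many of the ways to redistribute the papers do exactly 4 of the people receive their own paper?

Pick the 4 fixed positions: C(7,4) = 35 ways.
The remaining 3 must be deranged: !3 = 2.
Total: 35 × 2 = 70.

70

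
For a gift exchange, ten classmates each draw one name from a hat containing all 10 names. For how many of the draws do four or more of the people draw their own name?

68914

Sum C(10,i)·!(10-i) for i = 4..10:
  i=4: C(10,4)·!6 = 210·265 = 55650
  i=5: C(10,5)·!5 = 252·44 = 11088
  i=6: C(10,6)·!4 = 210·9 = 1890
  i=7: C(10,7)·!3 = 120·2 = 240
  i=8: C(10,8)·!2 = 45·1 = 45
  i=9: C(10,9)·!1 = 10·0 = 0
  i=10: C(10,10)·!0 = 1·1 = 1
Total = 68914.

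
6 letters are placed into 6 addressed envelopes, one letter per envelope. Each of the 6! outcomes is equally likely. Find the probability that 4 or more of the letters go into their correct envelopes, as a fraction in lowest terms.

Favorable outcomes: Σ_{i≥4} C(6,i)·!(6-i) = 15·1 + 6·0 + 1·1 = 16.
Total outcomes: 6! = 720.
Probability = 16/720 = 1/45.

1/45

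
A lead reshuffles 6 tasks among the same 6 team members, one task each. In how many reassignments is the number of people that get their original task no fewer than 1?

Sum C(6,i)·!(6-i) for i = 1..6:
  i=1: C(6,1)·!5 = 6·44 = 264
  i=2: C(6,2)·!4 = 15·9 = 135
  i=3: C(6,3)·!3 = 20·2 = 40
  i=4: C(6,4)·!2 = 15·1 = 15
  i=5: C(6,5)·!1 = 6·0 = 0
  i=6: C(6,6)·!0 = 1·1 = 1
Total = 455.

455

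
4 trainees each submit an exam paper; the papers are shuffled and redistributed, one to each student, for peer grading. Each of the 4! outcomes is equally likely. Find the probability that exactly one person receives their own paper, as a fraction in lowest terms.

1/3

Favorable outcomes: C(4,1)·!3 = 4·2 = 8.
Total outcomes: 4! = 24.
Probability = 8/24 = 1/3.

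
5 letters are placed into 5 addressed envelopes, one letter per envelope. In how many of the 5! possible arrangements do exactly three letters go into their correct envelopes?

10

Pick the 3 fixed positions: C(5,3) = 10 ways.
The other 2 form a derangement: !2 = 1.
Total: 10 × 1 = 10.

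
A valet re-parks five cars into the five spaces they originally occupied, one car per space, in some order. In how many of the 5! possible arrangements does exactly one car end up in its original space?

Choose which one of the 5 is fixed: C(5,1) = 5.
The other 4 form a derangement: !4 = 9.
Total: 5 × 9 = 45.

45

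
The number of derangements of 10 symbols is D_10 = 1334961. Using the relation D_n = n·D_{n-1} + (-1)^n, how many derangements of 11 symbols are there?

D_11 = 11·1334961 - 1 = 14684570.

14684570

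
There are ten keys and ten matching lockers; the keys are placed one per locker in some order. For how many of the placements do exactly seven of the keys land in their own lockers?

240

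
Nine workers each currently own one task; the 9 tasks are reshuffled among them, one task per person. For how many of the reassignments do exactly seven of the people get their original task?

36

Pick the 7 fixed positions: C(9,7) = 36 ways.
The other 2 form a derangement: !2 = 1.
Total: 36 × 1 = 36.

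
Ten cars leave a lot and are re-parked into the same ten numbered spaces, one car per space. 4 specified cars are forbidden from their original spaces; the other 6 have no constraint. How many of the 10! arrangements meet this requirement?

2399760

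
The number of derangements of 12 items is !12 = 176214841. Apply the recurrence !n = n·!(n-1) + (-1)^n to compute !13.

!13 = 13·176214841 - 1 = 2290792932.

2290792932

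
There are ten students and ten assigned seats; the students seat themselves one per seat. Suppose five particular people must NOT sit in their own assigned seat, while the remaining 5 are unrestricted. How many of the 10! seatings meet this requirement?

Inclusion-exclusion on the 5 forbidden self-matches:
Σ_{j=0}^{5} (-1)^j C(5,j)(10-j)!
= C(5,0)·10! - C(5,1)·9! + C(5,2)·8! - C(5,3)·7! + C(5,4)·6! - C(5,5)·5!
= 3628800 - 1814400 + 403200 - 50400 + 3600 - 120
= 2170680

2170680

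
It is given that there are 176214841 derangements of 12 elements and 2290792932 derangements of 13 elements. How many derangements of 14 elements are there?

!14 = (14-1)·(!13 + !12) = 13·(2290792932 + 176214841) = 13·2467007773 = 32071101049.

32071101049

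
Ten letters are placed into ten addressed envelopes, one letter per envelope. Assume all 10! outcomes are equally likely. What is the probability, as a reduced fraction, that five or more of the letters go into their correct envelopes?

Favorable outcomes: Σ_{i≥5} C(10,i)·!(10-i) = 252·44 + 210·9 + 120·2 + 45·1 + 10·0 + 1·1 = 13264.
Total outcomes: 10! = 3628800.
Probability = 13264/3628800 = 829/226800.

829/226800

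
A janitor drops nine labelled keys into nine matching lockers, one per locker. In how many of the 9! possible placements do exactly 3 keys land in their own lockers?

22260

Choose which 3 of the 9 are fixed: C(9,3) = 84.
The remaining 6 must be deranged: !6 = 265.
Total: 84 × 265 = 22260.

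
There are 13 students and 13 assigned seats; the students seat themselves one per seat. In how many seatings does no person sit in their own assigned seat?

2290792932

!13 is the nearest integer to 13!/e.
13! = 6227020800, and 6227020800/e ≈ 2290792932.07, so !13 = 2290792932.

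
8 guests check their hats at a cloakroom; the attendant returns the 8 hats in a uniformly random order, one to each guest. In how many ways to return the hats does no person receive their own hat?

!8 is the nearest integer to 8!/e.
8! = 40320, and 40320/e ≈ 14832.90, so !8 = 14833.

14833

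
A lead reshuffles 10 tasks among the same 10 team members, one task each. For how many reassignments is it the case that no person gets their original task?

1334961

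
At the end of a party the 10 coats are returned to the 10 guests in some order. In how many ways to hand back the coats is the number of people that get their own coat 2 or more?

958879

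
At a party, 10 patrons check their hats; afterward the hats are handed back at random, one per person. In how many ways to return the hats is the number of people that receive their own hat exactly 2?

Pick the 2 fixed positions: C(10,2) = 45 ways.
The other 8 form a derangement: !8 = 14833.
Total: 45 × 14833 = 667485.

667485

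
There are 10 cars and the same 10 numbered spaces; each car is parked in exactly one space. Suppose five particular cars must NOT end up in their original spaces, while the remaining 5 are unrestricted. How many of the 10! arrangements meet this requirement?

2170680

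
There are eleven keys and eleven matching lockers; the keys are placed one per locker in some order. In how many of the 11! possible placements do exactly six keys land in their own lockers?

20328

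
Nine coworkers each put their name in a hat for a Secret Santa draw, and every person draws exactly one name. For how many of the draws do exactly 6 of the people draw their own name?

168

Choose which 6 of the 9 are fixed: C(9,6) = 84.
The remaining 3 must be deranged: !3 = 2.
Total: 84 × 2 = 168.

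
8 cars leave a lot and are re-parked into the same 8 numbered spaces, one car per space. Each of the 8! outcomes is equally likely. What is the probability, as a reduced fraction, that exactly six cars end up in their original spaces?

Favorable outcomes: C(8,6)·!2 = 28·1 = 28.
Total outcomes: 8! = 40320.
Probability = 28/40320 = 1/1440.

1/1440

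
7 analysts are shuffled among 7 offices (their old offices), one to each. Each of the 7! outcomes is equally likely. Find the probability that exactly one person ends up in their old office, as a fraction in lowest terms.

Favorable outcomes: C(7,1)·!6 = 7·265 = 1855.
Total outcomes: 7! = 5040.
Probability = 1855/5040 = 53/144.

53/144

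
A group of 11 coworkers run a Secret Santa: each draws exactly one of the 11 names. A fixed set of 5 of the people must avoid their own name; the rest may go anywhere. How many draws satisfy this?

25022880

Inclusion-exclusion on the 5 forbidden self-matches:
Σ_{j=0}^{5} (-1)^j C(5,j)(11-j)!
= C(5,0)·11! - C(5,1)·10! + C(5,2)·9! - C(5,3)·8! + C(5,4)·7! - C(5,5)·6!
= 39916800 - 18144000 + 3628800 - 403200 + 25200 - 720
= 25022880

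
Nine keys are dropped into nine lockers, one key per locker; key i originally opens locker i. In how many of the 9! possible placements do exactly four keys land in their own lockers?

5544

Pick the 4 fixed positions: C(9,4) = 126 ways.
The other 5 form a derangement: !5 = 44.
Total: 126 × 44 = 5544.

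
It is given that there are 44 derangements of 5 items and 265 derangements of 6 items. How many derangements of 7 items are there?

1854

!7 = (7-1)·(!6 + !5) = 6·(265 + 44) = 6·309 = 1854.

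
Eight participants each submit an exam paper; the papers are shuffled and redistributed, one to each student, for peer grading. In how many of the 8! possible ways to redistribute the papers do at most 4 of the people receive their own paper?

40179

# with exactly i fixed is C(8,i)·!(8-i); sum over i=0..4:
  i=0: C(8,0)·!8 = 1·14833 = 14833
  i=1: C(8,1)·!7 = 8·1854 = 14832
  i=2: C(8,2)·!6 = 28·265 = 7420
  i=3: C(8,3)·!5 = 56·44 = 2464
  i=4: C(8,4)·!4 = 70·9 = 630
Total = 40179.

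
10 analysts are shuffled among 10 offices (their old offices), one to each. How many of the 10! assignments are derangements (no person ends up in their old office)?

!10 = 10! · Σ_{k=0}^{10} (-1)^k/k!
= 10! - 10!/1! + 10!/2! - 10!/3! + 10!/4! - 10!/5! + 10!/6! - 10!/7! + 10!/8! - 10!/9! + 10!/10!
= 3628800 - 3628800 + 1814400 - 604800 + 151200 - 30240 + 5040 - 720 + 90 - 10 + 1
= 1334961

1334961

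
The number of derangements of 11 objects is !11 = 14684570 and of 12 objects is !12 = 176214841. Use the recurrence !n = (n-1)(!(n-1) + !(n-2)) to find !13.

!13 = (13-1)·(!12 + !11) = 12·(176214841 + 14684570) = 12·190899411 = 2290792932.

2290792932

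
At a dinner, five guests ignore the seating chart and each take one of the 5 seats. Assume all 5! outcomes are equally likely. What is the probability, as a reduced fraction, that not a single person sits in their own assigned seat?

11/30

Favorable outcomes: !5 = 44.
Total outcomes: 5! = 120.
Probability = 44/120 = 11/30.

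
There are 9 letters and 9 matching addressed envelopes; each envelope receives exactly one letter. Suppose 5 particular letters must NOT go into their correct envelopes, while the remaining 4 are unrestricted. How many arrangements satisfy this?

Let A_j be the event that the j-th constrained one is fixed. By inclusion-exclusion over the 5 events:
Σ_{j=0}^{5} (-1)^j C(5,j)(9-j)!
= C(5,0)·9! - C(5,1)·8! + C(5,2)·7! - C(5,3)·6! + C(5,4)·5! - C(5,5)·4!
= 362880 - 201600 + 50400 - 7200 + 600 - 24
= 205056

205056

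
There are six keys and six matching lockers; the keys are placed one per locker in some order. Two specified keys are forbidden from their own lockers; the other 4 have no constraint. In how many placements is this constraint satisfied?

504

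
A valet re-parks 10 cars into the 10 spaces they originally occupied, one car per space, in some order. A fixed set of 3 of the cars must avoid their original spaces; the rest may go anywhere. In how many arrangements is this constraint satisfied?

2656080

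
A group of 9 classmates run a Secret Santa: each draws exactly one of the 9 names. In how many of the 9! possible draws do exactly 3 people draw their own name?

22260

Pick the 3 fixed positions: C(9,3) = 84 ways.
The remaining 6 must be deranged: !6 = 265.
Total: 84 × 265 = 22260.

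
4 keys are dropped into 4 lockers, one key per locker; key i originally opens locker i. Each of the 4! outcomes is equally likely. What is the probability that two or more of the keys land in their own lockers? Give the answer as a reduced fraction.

7/24

Favorable outcomes: Σ_{i≥2} C(4,i)·!(4-i) = 6·1 + 4·0 + 1·1 = 7.
Total outcomes: 4! = 24.
Probability = 7/24 = 7/24.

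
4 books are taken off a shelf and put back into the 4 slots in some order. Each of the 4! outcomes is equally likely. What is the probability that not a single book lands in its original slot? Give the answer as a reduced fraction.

Favorable outcomes: !4 = 9.
Total outcomes: 4! = 24.
Probability = 9/24 = 3/8.

3/8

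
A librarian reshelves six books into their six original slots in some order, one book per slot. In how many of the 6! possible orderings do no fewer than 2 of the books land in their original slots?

Sum C(6,i)·!(6-i) for i = 2..6:
  i=2: C(6,2)·!4 = 15·9 = 135
  i=3: C(6,3)·!3 = 20·2 = 40
  i=4: C(6,4)·!2 = 15·1 = 15
  i=5: C(6,5)·!1 = 6·0 = 0
  i=6: C(6,6)·!0 = 1·1 = 1
Total = 191.

191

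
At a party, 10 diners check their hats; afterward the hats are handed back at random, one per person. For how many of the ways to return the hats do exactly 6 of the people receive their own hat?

1890

Pick the 6 fixed positions: C(10,6) = 210 ways.
The other 4 form a derangement: !4 = 9.
Total: 210 × 9 = 1890.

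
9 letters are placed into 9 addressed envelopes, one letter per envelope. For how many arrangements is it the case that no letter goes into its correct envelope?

By inclusion-exclusion, !9 = Σ (-1)^k · 9!/k! for k=0..9
= 9! - 9!/1! + 9!/2! - 9!/3! + 9!/4! - 9!/5! + 9!/6! - 9!/7! + 9!/8! - 9!/9!
= 362880 - 362880 + 181440 - 60480 + 15120 - 3024 + 504 - 72 + 9 - 1
= 133496

133496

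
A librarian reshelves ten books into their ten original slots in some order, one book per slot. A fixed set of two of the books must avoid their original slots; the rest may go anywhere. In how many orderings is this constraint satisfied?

2943360

Inclusion-exclusion on the 2 forbidden self-matches:
Σ_{j=0}^{2} (-1)^j C(2,j)(10-j)!
= C(2,0)·10! - C(2,1)·9! + C(2,2)·8!
= 3628800 - 725760 + 40320
= 2943360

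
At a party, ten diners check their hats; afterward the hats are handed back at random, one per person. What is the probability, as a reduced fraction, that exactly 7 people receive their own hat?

1/15120

Favorable outcomes: C(10,7)·!3 = 120·2 = 240.
Total outcomes: 10! = 3628800.
Probability = 240/3628800 = 1/15120.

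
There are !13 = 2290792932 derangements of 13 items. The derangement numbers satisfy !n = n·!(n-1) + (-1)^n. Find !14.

32071101049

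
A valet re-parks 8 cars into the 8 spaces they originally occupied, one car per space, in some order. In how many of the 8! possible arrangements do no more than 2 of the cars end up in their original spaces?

37085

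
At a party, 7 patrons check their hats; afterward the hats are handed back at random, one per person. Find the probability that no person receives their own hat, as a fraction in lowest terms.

103/280

Favorable outcomes: !7 = 1854.
Total outcomes: 7! = 5040.
Probability = 1854/5040 = 103/280.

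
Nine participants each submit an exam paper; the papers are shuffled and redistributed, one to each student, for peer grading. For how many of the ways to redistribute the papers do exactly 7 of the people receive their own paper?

36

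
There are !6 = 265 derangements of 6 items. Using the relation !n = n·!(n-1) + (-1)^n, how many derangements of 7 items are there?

!7 = 7·265 - 1 = 1854.

1854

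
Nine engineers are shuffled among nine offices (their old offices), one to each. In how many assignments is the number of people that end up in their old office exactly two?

66744

Pick the 2 fixed positions: C(9,2) = 36 ways.
The remaining 7 must be deranged: !7 = 1854.
Total: 36 × 1854 = 66744.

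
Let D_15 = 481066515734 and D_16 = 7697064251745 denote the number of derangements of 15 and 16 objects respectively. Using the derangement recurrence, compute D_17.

D_17 = (17-1)·(D_16 + D_15) = 16·(7697064251745 + 481066515734) = 16·8178130767479 = 130850092279664.

130850092279664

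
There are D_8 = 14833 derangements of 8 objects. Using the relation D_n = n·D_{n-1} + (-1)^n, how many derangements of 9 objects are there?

133496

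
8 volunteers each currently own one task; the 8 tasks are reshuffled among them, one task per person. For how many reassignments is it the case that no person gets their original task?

The subfactorial !8 = [8!/e] (nearest integer).
8! = 40320, and 40320/e ≈ 14832.90, so !8 = 14833.

14833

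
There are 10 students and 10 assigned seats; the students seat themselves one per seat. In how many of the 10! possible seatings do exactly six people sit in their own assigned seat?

Choose which 6 of the 10 are fixed: C(10,6) = 210.
The remaining 4 must be deranged: !4 = 9.
Total: 210 × 9 = 1890.

1890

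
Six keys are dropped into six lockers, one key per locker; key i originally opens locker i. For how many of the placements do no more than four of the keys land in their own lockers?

Sum C(6,i)·!(6-i) for i = 0..4:
  i=0: C(6,0)·!6 = 1·265 = 265
  i=1: C(6,1)·!5 = 6·44 = 264
  i=2: C(6,2)·!4 = 15·9 = 135
  i=3: C(6,3)·!3 = 20·2 = 40
  i=4: C(6,4)·!2 = 15·1 = 15
Total = 719.

719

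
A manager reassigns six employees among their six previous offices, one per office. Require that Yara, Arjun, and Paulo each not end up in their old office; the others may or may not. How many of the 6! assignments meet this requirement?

Inclusion-exclusion on the 3 forbidden self-matches:
Σ_{j=0}^{3} (-1)^j C(3,j)(6-j)!
= C(3,0)·6! - C(3,1)·5! + C(3,2)·4! - C(3,3)·3!
= 720 - 360 + 72 - 6
= 426

426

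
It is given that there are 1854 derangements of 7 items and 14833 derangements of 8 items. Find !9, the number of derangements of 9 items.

!9 = (9-1)·(!8 + !7) = 8·(14833 + 1854) = 8·16687 = 133496.

133496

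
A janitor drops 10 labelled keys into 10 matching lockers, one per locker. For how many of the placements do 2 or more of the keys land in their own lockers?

958879

# with exactly i fixed is C(10,i)·!(10-i); sum over i=2..10:
  i=2: C(10,2)·!8 = 45·14833 = 667485
  i=3: C(10,3)·!7 = 120·1854 = 222480
  i=4: C(10,4)·!6 = 210·265 = 55650
  i=5: C(10,5)·!5 = 252·44 = 11088
  i=6: C(10,6)·!4 = 210·9 = 1890
  i=7: C(10,7)·!3 = 120·2 = 240
  i=8: C(10,8)·!2 = 45·1 = 45
  i=9: C(10,9)·!1 = 10·0 = 0
  i=10: C(10,10)·!0 = 1·1 = 1
Total = 958879.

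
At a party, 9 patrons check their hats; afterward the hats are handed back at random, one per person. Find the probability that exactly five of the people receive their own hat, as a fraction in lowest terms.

1/320

Favorable outcomes: C(9,5)·!4 = 126·9 = 1134.
Total outcomes: 9! = 362880.
Probability = 1134/362880 = 1/320.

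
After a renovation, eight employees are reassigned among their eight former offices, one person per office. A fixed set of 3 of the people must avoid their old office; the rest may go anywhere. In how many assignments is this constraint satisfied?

Inclusion-exclusion on the 3 forbidden self-matches:
Σ_{j=0}^{3} (-1)^j C(3,j)(8-j)!
= C(3,0)·8! - C(3,1)·7! + C(3,2)·6! - C(3,3)·5!
= 40320 - 15120 + 2160 - 120
= 27240

27240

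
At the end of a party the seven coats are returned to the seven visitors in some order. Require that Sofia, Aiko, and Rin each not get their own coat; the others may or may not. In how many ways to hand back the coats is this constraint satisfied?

3216

Inclusion-exclusion on the 3 forbidden self-matches:
Σ_{j=0}^{3} (-1)^j C(3,j)(7-j)!
= C(3,0)·7! - C(3,1)·6! + C(3,2)·5! - C(3,3)·4!
= 5040 - 2160 + 360 - 24
= 3216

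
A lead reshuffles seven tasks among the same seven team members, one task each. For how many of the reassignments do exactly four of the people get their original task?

Pick the 4 fixed positions: C(7,4) = 35 ways.
The remaining 3 must be deranged: !3 = 2.
Total: 35 × 2 = 70.

70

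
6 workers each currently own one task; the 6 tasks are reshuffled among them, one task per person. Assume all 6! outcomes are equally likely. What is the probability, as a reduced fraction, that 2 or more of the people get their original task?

191/720

Favorable outcomes: Σ_{i≥2} C(6,i)·!(6-i) = 15·9 + 20·2 + 15·1 + 6·0 + 1·1 = 191.
Total outcomes: 6! = 720.
Probability = 191/720 = 191/720.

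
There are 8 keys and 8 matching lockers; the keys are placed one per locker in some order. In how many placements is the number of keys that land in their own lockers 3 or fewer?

# with exactly i fixed is C(8,i)·!(8-i); sum over i=0..3:
  i=0: C(8,0)·!8 = 1·14833 = 14833
  i=1: C(8,1)·!7 = 8·1854 = 14832
  i=2: C(8,2)·!6 = 28·265 = 7420
  i=3: C(8,3)·!5 = 56·44 = 2464
Total = 39549.

39549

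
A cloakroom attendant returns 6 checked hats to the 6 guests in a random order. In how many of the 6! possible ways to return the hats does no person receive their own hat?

Use !n = (n-1)(!(n-1) + !(n-2)).
!6 = 5·(44 + 9) = 5·53 = 265

265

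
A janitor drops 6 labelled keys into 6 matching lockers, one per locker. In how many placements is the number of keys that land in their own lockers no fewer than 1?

455

# with exactly i fixed is C(6,i)·!(6-i); sum over i=1..6:
  i=1: C(6,1)·!5 = 6·44 = 264
  i=2: C(6,2)·!4 = 15·9 = 135
  i=3: C(6,3)·!3 = 20·2 = 40
  i=4: C(6,4)·!2 = 15·1 = 15
  i=5: C(6,5)·!1 = 6·0 = 0
  i=6: C(6,6)·!0 = 1·1 = 1
Total = 455.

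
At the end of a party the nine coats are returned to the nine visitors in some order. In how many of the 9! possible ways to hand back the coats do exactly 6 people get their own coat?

168

Pick the 6 fixed positions: C(9,6) = 84 ways.
The remaining 3 must be deranged: !3 = 2.
Total: 84 × 2 = 168.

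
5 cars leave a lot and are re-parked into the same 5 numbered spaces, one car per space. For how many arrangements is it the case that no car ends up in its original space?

44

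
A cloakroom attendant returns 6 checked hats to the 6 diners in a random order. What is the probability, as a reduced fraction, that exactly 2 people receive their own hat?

3/16

Favorable outcomes: C(6,2)·!4 = 15·9 = 135.
Total outcomes: 6! = 720.
Probability = 135/720 = 3/16.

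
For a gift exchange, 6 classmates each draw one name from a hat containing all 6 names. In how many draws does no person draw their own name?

Use !n = n·!(n-1) + (-1)^n.
!6 = 6·44 + 1 = 265

265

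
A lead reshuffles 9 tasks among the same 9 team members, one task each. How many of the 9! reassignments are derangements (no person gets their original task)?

133496

By inclusion-exclusion, !9 = Σ (-1)^k · 9!/k! for k=0..9
= 9! - 9!/1! + 9!/2! - 9!/3! + 9!/4! - 9!/5! + 9!/6! - 9!/7! + 9!/8! - 9!/9!
= 362880 - 362880 + 181440 - 60480 + 15120 - 3024 + 504 - 72 + 9 - 1
= 133496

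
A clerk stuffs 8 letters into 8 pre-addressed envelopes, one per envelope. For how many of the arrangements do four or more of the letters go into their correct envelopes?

# with exactly i fixed is C(8,i)·!(8-i); sum over i=4..8:
  i=4: C(8,4)·!4 = 70·9 = 630
  i=5: C(8,5)·!3 = 56·2 = 112
  i=6: C(8,6)·!2 = 28·1 = 28
  i=7: C(8,7)·!1 = 8·0 = 0
  i=8: C(8,8)·!0 = 1·1 = 1
Total = 771.

771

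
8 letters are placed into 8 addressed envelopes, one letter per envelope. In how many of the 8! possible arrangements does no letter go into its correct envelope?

Use !n = n·!(n-1) + (-1)^n.
!8 = 8·1854 + 1 = 14833

14833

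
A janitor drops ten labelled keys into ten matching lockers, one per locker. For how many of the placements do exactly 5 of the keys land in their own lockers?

11088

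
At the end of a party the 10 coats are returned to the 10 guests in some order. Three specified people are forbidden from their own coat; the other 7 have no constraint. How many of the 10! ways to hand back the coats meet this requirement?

Let A_j be the event that the j-th constrained one is fixed. By inclusion-exclusion over the 3 events:
Σ_{j=0}^{3} (-1)^j C(3,j)(10-j)!
= C(3,0)·10! - C(3,1)·9! + C(3,2)·8! - C(3,3)·7!
= 3628800 - 1088640 + 120960 - 5040
= 2656080

2656080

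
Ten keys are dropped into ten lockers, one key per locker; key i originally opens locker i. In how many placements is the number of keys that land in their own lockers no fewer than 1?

2293839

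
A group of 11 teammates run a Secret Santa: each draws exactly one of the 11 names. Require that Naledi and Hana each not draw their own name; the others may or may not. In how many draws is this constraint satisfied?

Inclusion-exclusion on the 2 forbidden self-matches:
Σ_{j=0}^{2} (-1)^j C(2,j)(11-j)!
= C(2,0)·11! - C(2,1)·10! + C(2,2)·9!
= 39916800 - 7257600 + 362880
= 33022080

33022080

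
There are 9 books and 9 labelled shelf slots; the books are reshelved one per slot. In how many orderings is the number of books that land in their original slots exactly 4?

5544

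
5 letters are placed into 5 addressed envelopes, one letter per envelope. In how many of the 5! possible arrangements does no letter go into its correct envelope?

44

The number of derangements of 5 is !5 = Σ_{k=0}^{5} (-1)^k·5!/k!
= 5! - 5!/1! + 5!/2! - 5!/3! + 5!/4! - 5!/5!
= 120 - 120 + 60 - 20 + 5 - 1
= 44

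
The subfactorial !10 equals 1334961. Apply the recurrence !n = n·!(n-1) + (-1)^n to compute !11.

!11 = 11·1334961 - 1 = 14684570.

14684570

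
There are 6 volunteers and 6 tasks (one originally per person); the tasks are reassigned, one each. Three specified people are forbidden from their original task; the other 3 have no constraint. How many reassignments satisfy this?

426

Inclusion-exclusion on the 3 forbidden self-matches:
Σ_{j=0}^{3} (-1)^j C(3,j)(6-j)!
= C(3,0)·6! - C(3,1)·5! + C(3,2)·4! - C(3,3)·3!
= 720 - 360 + 72 - 6
= 426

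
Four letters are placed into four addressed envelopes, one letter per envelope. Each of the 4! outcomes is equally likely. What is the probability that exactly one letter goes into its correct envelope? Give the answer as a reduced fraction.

Favorable outcomes: C(4,1)·!3 = 4·2 = 8.
Total outcomes: 4! = 24.
Probability = 8/24 = 1/3.

1/3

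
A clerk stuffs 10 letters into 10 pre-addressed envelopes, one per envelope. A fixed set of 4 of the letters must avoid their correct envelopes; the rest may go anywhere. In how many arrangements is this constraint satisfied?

Inclusion-exclusion on the 4 forbidden self-matches:
Σ_{j=0}^{4} (-1)^j C(4,j)(10-j)!
= C(4,0)·10! - C(4,1)·9! + C(4,2)·8! - C(4,3)·7! + C(4,4)·6!
= 3628800 - 1451520 + 241920 - 20160 + 720
= 2399760

2399760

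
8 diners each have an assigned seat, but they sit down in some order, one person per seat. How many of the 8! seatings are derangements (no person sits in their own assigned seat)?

!8 is the nearest integer to 8!/e.
8! = 40320, and 40320/e ≈ 14832.90, so !8 = 14833.

14833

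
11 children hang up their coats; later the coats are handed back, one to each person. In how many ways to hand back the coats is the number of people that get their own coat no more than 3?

39158866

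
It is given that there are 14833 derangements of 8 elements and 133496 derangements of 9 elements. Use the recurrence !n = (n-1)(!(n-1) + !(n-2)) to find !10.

!10 = (10-1)·(!9 + !8) = 9·(133496 + 14833) = 9·148329 = 1334961.

1334961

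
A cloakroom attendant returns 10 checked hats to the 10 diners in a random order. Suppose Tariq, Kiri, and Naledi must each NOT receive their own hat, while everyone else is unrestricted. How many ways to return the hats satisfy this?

2656080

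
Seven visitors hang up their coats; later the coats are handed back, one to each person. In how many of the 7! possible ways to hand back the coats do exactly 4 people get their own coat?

Pick the 4 fixed positions: C(7,4) = 35 ways.
The remaining 3 must be deranged: !3 = 2.
Total: 35 × 2 = 70.

70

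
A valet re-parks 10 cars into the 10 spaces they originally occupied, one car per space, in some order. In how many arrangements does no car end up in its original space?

1334961

!10 is the nearest integer to 10!/e.
10! = 3628800, and 3628800/e ≈ 1334960.92, so !10 = 1334961.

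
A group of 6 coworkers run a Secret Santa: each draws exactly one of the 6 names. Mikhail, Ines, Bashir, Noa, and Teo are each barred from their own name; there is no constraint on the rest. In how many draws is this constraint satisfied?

309

Inclusion-exclusion on the 5 forbidden self-matches:
Σ_{j=0}^{5} (-1)^j C(5,j)(6-j)!
= C(5,0)·6! - C(5,1)·5! + C(5,2)·4! - C(5,3)·3! + C(5,4)·2! - C(5,5)·1!
= 720 - 600 + 240 - 60 + 10 - 1
= 309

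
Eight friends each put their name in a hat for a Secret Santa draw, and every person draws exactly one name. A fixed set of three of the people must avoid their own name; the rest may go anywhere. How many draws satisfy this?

27240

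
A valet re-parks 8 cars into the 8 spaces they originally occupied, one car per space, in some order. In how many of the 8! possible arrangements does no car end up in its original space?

The subfactorial !8 = [8!/e] (nearest integer).
8! = 40320, and 40320/e ≈ 14832.90, so !8 = 14833.

14833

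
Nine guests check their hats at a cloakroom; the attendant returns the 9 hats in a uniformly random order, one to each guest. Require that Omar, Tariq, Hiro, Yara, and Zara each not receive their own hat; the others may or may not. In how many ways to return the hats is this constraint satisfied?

205056

Inclusion-exclusion on the 5 forbidden self-matches:
Σ_{j=0}^{5} (-1)^j C(5,j)(9-j)!
= C(5,0)·9! - C(5,1)·8! + C(5,2)·7! - C(5,3)·6! + C(5,4)·5! - C(5,5)·4!
= 362880 - 201600 + 50400 - 7200 + 600 - 24
= 205056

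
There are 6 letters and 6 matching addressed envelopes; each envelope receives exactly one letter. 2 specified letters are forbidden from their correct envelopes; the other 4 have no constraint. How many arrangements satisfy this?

Let A_j be the event that the j-th constrained one is fixed. By inclusion-exclusion over the 2 events:
Σ_{j=0}^{2} (-1)^j C(2,j)(6-j)!
= C(2,0)·6! - C(2,1)·5! + C(2,2)·4!
= 720 - 240 + 24
= 504

504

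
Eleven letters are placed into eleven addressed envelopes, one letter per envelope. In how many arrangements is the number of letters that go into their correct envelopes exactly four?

611820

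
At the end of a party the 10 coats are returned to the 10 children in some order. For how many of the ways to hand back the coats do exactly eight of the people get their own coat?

Choose which 8 of the 10 are fixed: C(10,8) = 45.
The remaining 2 must be deranged: !2 = 1.
Total: 45 × 1 = 45.

45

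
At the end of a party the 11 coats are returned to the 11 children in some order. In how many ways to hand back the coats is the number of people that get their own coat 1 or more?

# with exactly i fixed is C(11,i)·!(11-i); sum over i=1..11:
  i=1: C(11,1)·!10 = 11·1334961 = 14684571
  i=2: C(11,2)·!9 = 55·133496 = 7342280
  i=3: C(11,3)·!8 = 165·14833 = 2447445
  i=4: C(11,4)·!7 = 330·1854 = 611820
  i=5: C(11,5)·!6 = 462·265 = 122430
  i=6: C(11,6)·!5 = 462·44 = 20328
  i=7: C(11,7)·!4 = 330·9 = 2970
  i=8: C(11,8)·!3 = 165·2 = 330
  i=9: C(11,9)·!2 = 55·1 = 55
  i=10: C(11,10)·!1 = 11·0 = 0
  i=11: C(11,11)·!0 = 1·1 = 1
Total = 25232230.

25232230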